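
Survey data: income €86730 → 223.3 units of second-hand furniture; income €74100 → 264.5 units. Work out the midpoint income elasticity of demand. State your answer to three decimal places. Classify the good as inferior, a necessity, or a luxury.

ΔQ = 264.5 − 223.3 = 41.2; midpoint Q̄ = (223.3 + 264.5)/2 = 243.9.
ΔI = 74100 − 86730 = -12630; midpoint Ī = (86730 + 74100)/2 = 80415.
η = (ΔQ/Q̄) ÷ (ΔI/Ī) = (41.2/243.9) ÷ (-12630/80415) = -1.076.
η < 0 ⇒ inferior good.

-1.076 (inferior good)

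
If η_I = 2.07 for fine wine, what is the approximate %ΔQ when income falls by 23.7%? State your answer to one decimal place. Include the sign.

-49.1%

%ΔQ ≈ η × %ΔI = 2.07 × (-23.7%) = -49.1%.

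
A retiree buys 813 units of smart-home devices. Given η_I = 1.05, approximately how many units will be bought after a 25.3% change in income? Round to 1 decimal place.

%ΔQ ≈ η × %ΔI = 1.05 × 25.3% = 26.565%.
New Q ≈ 813 × (1 + 0.26565) = 1029.0.

1029.0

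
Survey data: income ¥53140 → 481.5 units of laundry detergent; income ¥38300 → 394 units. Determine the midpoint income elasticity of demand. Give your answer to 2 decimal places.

ΔQ = 394 − 481.5 = -87.5; midpoint Q̄ = (481.5 + 394)/2 = 437.75.
ΔI = 38300 − 53140 = -14840; midpoint Ī = (53140 + 38300)/2 = 45720.
η = (ΔQ/Q̄) ÷ (ΔI/Ī) = (-87.5/437.75) ÷ (-14840/45720) = 0.62.

0.62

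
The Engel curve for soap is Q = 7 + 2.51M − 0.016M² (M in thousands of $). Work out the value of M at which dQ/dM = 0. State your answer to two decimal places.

78.44

dQ/dM = 2.51 − 0.032M.
The good is inferior where dQ/dM < 0. Setting dQ/dM = 0 gives M = 2.51 / 0.032 = 78.44.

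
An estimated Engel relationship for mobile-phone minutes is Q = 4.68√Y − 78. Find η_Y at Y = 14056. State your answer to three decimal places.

0.582

At Y = 14056: Q = 476.851.
dQ/dY = 4.68/(2√Y) = 0.0197372 at this income.
η = (dQ/dY)·(Y/Q) = 0.0197372 × (14056/476.851) = 0.582.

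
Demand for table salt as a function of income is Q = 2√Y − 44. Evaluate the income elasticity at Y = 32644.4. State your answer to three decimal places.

0.569

At Y = 32644.4: Q = 317.355.
dQ/dY = 2/(2√Y) = 0.00553472 at this income.
η = (dQ/dY)·(Y/Q) = 0.00553472 × (32644.4/317.355) = 0.569.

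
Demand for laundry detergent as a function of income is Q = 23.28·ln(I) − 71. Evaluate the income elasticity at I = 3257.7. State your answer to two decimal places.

At I = 3257.7: Q = 117.307.
dQ/dI = 23.28/I = 0.00714615 at this income.
η = (dQ/dI)·(I/Q) = 0.00714615 × (3257.7/117.307) = 0.20.

0.20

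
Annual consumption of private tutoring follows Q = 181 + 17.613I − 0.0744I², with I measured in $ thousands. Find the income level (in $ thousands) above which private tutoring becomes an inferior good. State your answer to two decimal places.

118.37

dQ/dI = 17.613 − 0.1488I.
The good is inferior where dQ/dI < 0. Setting dQ/dI = 0 gives I = 17.613 / 0.1488 = 118.37.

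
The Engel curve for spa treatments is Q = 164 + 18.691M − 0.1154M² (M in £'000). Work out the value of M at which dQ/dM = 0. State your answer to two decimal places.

80.98

dQ/dM = 18.691 − 0.2308M.
The good is inferior where dQ/dM < 0. Setting dQ/dM = 0 gives M = 18.691 / 0.2308 = 80.98.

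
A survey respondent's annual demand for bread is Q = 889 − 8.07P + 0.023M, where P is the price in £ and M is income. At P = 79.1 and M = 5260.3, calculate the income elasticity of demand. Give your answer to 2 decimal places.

At P = 79.1, M = 5260.3: Q = 371.650.
Holding P constant, ∂Q/∂M = 0.023.
η_M = (∂Q/∂M)·(M/Q) = 0.023 × (5260.3/371.650) = 0.33.

0.33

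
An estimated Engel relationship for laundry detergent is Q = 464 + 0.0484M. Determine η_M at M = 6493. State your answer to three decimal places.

At M = 6493: Q = 778.261.
dQ/dM = 0.0484.
η = (dQ/dM)·(M/Q) = 0.0484 × (6493/778.261) = 0.404.

0.404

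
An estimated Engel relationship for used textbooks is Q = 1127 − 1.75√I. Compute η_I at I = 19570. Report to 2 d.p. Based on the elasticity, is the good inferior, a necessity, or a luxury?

At I = 19570: Q = 882.188.
dQ/dI = -1.75/(2√I) = -0.00625479 at this income.
η = (dQ/dI)·(I/Q) = -0.00625479 × (19570/882.188) = -0.14.
Since η < 0, the good is an inferior good.

-0.14 (inferior good)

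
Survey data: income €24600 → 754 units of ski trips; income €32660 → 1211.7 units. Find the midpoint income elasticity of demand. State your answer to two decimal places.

1.65

ΔQ = 1211.7 − 754 = 457.7; midpoint Q̄ = (754 + 1211.7)/2 = 982.85.
ΔI = 32660 − 24600 = 8060; midpoint Ī = (24600 + 32660)/2 = 28630.
η = (ΔQ/Q̄) ÷ (ΔI/Ī) = (457.7/982.85) ÷ (8060/28630) = 1.65.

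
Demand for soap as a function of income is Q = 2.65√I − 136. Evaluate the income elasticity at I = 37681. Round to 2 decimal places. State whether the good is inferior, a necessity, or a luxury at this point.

0.68 (necessity)

At I = 37681: Q = 378.407.
dQ/dI = 2.65/(2√I) = 0.00682582 at this income.
η = (dQ/dI)·(I/Q) = 0.00682582 × (37681/378.407) = 0.68.
Since 0 < η < 1, the good is a necessity.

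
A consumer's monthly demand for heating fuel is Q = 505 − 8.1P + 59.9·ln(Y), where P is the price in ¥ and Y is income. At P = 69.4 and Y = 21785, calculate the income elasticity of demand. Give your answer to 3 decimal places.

0.111

At P = 69.4, Y = 21785: Q = 541.200.
Holding P constant, ∂Q/∂Y = 59.9/Y = 0.0027496.
η_Y = (∂Q/∂Y)·(Y/Q) = 0.0027496 × (21785/541.200) = 0.111.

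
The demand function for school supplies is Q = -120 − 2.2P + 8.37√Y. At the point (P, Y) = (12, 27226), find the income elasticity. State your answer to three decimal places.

0.559

At P = 12, Y = 27226: Q = 1234.675.
Holding P constant, ∂Q/∂Y = 8.37/(2√Y) = 0.0253632.
η_Y = (∂Q/∂Y)·(Y/Q) = 0.0253632 × (27226/1234.675) = 0.559.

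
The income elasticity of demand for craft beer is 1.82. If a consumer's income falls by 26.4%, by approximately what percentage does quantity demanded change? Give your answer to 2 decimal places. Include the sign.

-48.05%

%ΔQ ≈ η × %ΔI = 1.82 × (-26.4%) = -48.05%.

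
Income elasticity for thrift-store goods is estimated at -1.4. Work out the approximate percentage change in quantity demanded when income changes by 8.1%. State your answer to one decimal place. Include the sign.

%ΔQ ≈ η × %ΔI = -1.4 × 8.1% = -11.3%.

-11.3%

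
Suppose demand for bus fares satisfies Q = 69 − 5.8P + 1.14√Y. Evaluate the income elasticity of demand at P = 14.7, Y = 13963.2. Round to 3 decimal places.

0.569

At P = 14.7, Y = 13963.2: Q = 118.449.
Holding P constant, ∂Q/∂Y = 1.14/(2√Y) = 0.00482372.
η_Y = (∂Q/∂Y)·(Y/Q) = 0.00482372 × (13963.2/118.449) = 0.569.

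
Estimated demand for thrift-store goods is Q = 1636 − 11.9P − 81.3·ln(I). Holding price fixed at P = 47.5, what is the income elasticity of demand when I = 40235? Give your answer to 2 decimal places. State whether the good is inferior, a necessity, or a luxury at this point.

At P = 47.5, I = 40235: Q = 208.767.
Holding P constant, ∂Q/∂I = -81.3/I = -0.00202063.
η_I = (∂Q/∂I)·(I/Q) = -0.00202063 × (40235/208.767) = -0.39.
Since η < 0, this is an inferior good.

-0.39 (inferior good)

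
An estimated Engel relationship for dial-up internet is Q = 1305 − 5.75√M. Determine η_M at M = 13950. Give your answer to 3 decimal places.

At M = 13950: Q = 625.867.
dQ/dM = -5.75/(2√M) = -0.0243417 at this income.
η = (dQ/dM)·(M/Q) = -0.0243417 × (13950/625.867) = -0.543.

-0.543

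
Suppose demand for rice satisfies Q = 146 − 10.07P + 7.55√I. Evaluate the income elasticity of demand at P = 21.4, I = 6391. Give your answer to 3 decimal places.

0.565

At P = 21.4, I = 6391: Q = 534.077.
Holding P constant, ∂Q/∂I = 7.55/(2√I) = 0.0472207.
η_I = (∂Q/∂I)·(I/Q) = 0.0472207 × (6391/534.077) = 0.565.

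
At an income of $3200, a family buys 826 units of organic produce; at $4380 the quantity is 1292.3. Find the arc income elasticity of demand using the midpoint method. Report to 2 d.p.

ΔQ = 1292.3 − 826 = 466.3; midpoint Q̄ = (826 + 1292.3)/2 = 1059.15.
ΔI = 4380 − 3200 = 1180; midpoint Ī = (3200 + 4380)/2 = 3790.
η = (ΔQ/Q̄) ÷ (ΔI/Ī) = (466.3/1059.15) ÷ (1180/3790) = 1.41.

1.41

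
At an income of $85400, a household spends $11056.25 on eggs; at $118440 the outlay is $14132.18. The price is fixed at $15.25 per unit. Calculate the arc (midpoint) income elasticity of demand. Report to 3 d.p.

0.753

With a constant price, Q₁ = 11056.25/15.25 = 725.000 and Q₂ = 14132.18/15.25 = 926.700 (equivalently, work directly with expenditure since P cancels).
Midpoint %ΔQ = (14132.18 − 11056.25)/12594.22 = 0.24423; midpoint %ΔI = (118440 − 85400)/101920 = 0.32418.
η = 0.24423 / 0.32418 = 0.753.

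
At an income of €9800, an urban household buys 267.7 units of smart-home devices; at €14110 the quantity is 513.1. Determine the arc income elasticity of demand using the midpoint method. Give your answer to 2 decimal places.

ΔQ = 513.1 − 267.7 = 245.4; midpoint Q̄ = (267.7 + 513.1)/2 = 390.4.
ΔI = 14110 − 9800 = 4310; midpoint Ī = (9800 + 14110)/2 = 11955.
η = (ΔQ/Q̄) ÷ (ΔI/Ī) = (245.4/390.4) ÷ (4310/11955) = 1.74.

1.74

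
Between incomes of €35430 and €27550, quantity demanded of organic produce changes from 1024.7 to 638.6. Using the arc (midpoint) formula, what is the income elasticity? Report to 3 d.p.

ΔQ = 638.6 − 1024.7 = -386.1; midpoint Q̄ = (1024.7 + 638.6)/2 = 831.65.
ΔI = 27550 − 35430 = -7880; midpoint Ī = (35430 + 27550)/2 = 31490.
η = (ΔQ/Q̄) ÷ (ΔI/Ī) = (-386.1/831.65) ÷ (-7880/31490) = 1.855.

1.855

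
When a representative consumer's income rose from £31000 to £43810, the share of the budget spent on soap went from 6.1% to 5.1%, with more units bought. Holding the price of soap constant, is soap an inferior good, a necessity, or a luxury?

Quantity rises but the budget share falls as income rises, so 0 < η < 1.

necessity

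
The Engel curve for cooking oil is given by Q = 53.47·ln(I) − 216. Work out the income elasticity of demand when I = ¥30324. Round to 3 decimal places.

0.159

At I = 30324: Q = 335.794.
dQ/dI = 53.47/I = 0.00176329 at this income.
η = (dQ/dI)·(I/Q) = 0.00176329 × (30324/335.794) = 0.159.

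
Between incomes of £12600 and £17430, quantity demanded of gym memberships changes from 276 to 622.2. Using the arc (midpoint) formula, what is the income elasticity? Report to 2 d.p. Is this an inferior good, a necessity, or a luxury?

ΔQ = 622.2 − 276 = 346.2; midpoint Q̄ = (276 + 622.2)/2 = 449.1.
ΔI = 17430 − 12600 = 4830; midpoint Ī = (12600 + 17430)/2 = 15015.
η = (ΔQ/Q̄) ÷ (ΔI/Ī) = (346.2/449.1) ÷ (4830/15015) = 2.40.
η > 1 ⇒ luxury.

2.40 (luxury)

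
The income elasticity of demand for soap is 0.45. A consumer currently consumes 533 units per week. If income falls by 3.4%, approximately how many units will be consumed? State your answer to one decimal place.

%ΔQ ≈ η × %ΔI = 0.45 × (-3.4%) = -1.53%.
New Q ≈ 533 × (1 − 0.0153) = 524.8.

524.8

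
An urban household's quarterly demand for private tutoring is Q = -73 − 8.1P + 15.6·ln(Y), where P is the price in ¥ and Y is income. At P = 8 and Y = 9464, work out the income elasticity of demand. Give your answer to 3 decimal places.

At P = 8, Y = 9464: Q = 5.022.
Holding P constant, ∂Q/∂Y = 15.6/Y = 0.00164835.
η_Y = (∂Q/∂Y)·(Y/Q) = 0.00164835 × (9464/5.022) = 3.106.

3.106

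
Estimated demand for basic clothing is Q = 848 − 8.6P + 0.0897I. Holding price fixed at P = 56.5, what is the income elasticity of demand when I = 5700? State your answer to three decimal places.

0.585

At P = 56.5, I = 5700: Q = 873.390.
Holding P constant, ∂Q/∂I = 0.0897.
η_I = (∂Q/∂I)·(I/Q) = 0.0897 × (5700/873.390) = 0.585.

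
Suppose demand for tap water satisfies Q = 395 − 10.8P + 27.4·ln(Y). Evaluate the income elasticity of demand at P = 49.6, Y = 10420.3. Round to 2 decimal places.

At P = 49.6, Y = 10420.3: Q = 112.811.
Holding P constant, ∂Q/∂Y = 27.4/Y = 0.00262948.
η_Y = (∂Q/∂Y)·(Y/Q) = 0.00262948 × (10420.3/112.811) = 0.24.

0.24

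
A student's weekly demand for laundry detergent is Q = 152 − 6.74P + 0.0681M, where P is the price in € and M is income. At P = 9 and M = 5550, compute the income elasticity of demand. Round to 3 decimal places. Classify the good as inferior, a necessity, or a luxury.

At P = 9, M = 5550: Q = 469.295.
Holding P constant, ∂Q/∂M = 0.0681.
η_M = (∂Q/∂M)·(M/Q) = 0.0681 × (5550/469.295) = 0.805.
Since 0 < η < 1, this is a necessity.

0.805 (necessity)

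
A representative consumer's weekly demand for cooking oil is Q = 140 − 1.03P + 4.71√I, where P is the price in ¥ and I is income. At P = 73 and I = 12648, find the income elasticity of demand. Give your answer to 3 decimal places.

At P = 73, I = 12648: Q = 594.512.
Holding P constant, ∂Q/∂I = 4.71/(2√I) = 0.0209402.
η_I = (∂Q/∂I)·(I/Q) = 0.0209402 × (12648/594.512) = 0.445.

0.445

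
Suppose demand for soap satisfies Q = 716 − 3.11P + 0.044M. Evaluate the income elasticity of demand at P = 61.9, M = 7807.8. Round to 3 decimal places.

At P = 61.9, M = 7807.8: Q = 867.034.
Holding P constant, ∂Q/∂M = 0.044.
η_M = (∂Q/∂M)·(M/Q) = 0.044 × (7807.8/867.034) = 0.396.

0.396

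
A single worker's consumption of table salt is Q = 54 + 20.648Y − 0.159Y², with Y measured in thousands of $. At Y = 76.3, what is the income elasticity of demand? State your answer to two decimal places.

At Y = 76.3: Q = 703.7937.
dQ/dY = 20.648 − 0.318Y = -3.61540.
η = (dQ/dY)·(Y/Q) = -3.61540 × (76.3/703.7937) = -0.39.

-0.39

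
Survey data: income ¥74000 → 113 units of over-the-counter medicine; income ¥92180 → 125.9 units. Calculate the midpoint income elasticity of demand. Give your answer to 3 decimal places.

ΔQ = 125.9 − 113 = 12.9; midpoint Q̄ = (113 + 125.9)/2 = 119.45.
ΔI = 92180 − 74000 = 18180; midpoint Ī = (74000 + 92180)/2 = 83090.
η = (ΔQ/Q̄) ÷ (ΔI/Ī) = (12.9/119.45) ÷ (18180/83090) = 0.494.

0.494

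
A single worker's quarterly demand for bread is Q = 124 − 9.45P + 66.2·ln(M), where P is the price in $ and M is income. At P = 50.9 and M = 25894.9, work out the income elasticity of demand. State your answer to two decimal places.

At P = 50.9, M = 25894.9: Q = 315.706.
Holding P constant, ∂Q/∂M = 66.2/M = 0.00255649.
η_M = (∂Q/∂M)·(M/Q) = 0.00255649 × (25894.9/315.706) = 0.21.

0.21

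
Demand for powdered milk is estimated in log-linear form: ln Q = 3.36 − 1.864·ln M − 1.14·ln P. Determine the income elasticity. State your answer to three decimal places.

In a log-linear demand, the coefficient on ln M is the income elasticity.
So η = -1.864.

-1.864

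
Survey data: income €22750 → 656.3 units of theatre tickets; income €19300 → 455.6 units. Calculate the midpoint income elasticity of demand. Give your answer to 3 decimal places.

2.200

ΔQ = 455.6 − 656.3 = -200.7; midpoint Q̄ = (656.3 + 455.6)/2 = 555.95.
ΔI = 19300 − 22750 = -3450; midpoint Ī = (22750 + 19300)/2 = 21025.
η = (ΔQ/Q̄) ÷ (ΔI/Ī) = (-200.7/555.95) ÷ (-3450/21025) = 2.200.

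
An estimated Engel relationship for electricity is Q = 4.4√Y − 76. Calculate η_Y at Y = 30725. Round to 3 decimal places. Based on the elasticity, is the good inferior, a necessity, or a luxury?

0.555 (necessity)

At Y = 30725: Q = 695.256.
dQ/dY = 4.4/(2√Y) = 0.012551 at this income.
η = (dQ/dY)·(Y/Q) = 0.012551 × (30725/695.256) = 0.555.
Since 0 < η < 1, the good is a necessity.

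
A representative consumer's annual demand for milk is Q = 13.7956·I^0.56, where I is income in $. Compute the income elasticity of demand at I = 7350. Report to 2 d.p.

For Q = A·I^β the income elasticity is constant and equal to β.
Here β = 0.56, so η = 0.56.

0.56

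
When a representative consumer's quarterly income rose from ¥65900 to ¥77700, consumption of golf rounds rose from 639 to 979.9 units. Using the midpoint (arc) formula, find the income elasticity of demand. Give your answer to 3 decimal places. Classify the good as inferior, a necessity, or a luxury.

ΔQ = 979.9 − 639 = 340.9; midpoint Q̄ = (639 + 979.9)/2 = 809.45.
ΔI = 77700 − 65900 = 11800; midpoint Ī = (65900 + 77700)/2 = 71800.
η = (ΔQ/Q̄) ÷ (ΔI/Ī) = (340.9/809.45) ÷ (11800/71800) = 2.563.
η > 1 ⇒ luxury.

2.563 (luxury)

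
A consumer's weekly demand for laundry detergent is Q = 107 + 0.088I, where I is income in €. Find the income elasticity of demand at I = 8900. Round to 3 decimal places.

At I = 8900: Q = 890.200.
dQ/dI = 0.088.
η = (dQ/dI)·(I/Q) = 0.088 × (8900/890.200) = 0.880.

0.880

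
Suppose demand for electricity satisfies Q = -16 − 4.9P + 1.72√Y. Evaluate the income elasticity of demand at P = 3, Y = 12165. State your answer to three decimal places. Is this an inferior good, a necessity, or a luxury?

At P = 3, Y = 12165: Q = 159.008.
Holding P constant, ∂Q/∂Y = 1.72/(2√Y) = 0.00779727.
η_Y = (∂Q/∂Y)·(Y/Q) = 0.00779727 × (12165/159.008) = 0.597.
Since 0 < η < 1, this is a necessity.

0.597 (necessity)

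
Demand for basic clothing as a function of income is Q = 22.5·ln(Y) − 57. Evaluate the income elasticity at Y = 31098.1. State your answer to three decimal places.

0.128

At Y = 31098.1: Q = 175.760.
dQ/dY = 22.5/Y = 0.000723517 at this income.
η = (dQ/dY)·(Y/Q) = 0.000723517 × (31098.1/175.760) = 0.128.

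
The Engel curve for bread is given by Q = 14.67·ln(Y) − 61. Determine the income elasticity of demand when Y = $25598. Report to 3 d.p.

At Y = 25598: Q = 87.904.
dQ/dY = 14.67/Y = 0.000573092 at this income.
η = (dQ/dY)·(Y/Q) = 0.000573092 × (25598/87.904) = 0.167.

0.167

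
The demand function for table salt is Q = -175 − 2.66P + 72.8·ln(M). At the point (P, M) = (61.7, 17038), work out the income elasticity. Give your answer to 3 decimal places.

0.197

At P = 61.7, M = 17038: Q = 370.183.
Holding P constant, ∂Q/∂M = 72.8/M = 0.0042728.
η_M = (∂Q/∂M)·(M/Q) = 0.0042728 × (17038/370.183) = 0.197.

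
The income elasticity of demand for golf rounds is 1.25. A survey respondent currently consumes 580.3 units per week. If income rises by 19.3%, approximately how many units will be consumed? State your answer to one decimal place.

%ΔQ ≈ η × %ΔI = 1.25 × 19.3% = 24.125%.
New Q ≈ 580.3 × (1 + 0.24125) = 720.3.

720.3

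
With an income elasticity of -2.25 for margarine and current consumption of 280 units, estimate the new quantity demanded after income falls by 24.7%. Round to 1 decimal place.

%ΔQ ≈ η × %ΔI = -2.25 × (-24.7%) = 55.575%.
New Q ≈ 280 × (1 + 0.55575) = 435.6.

435.6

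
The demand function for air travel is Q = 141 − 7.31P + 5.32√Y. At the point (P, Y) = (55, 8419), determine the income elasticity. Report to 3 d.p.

At P = 55, Y = 8419: Q = 227.087.
Holding P constant, ∂Q/∂Y = 5.32/(2√Y) = 0.0289902.
η_Y = (∂Q/∂Y)·(Y/Q) = 0.0289902 × (8419/227.087) = 1.075.

1.075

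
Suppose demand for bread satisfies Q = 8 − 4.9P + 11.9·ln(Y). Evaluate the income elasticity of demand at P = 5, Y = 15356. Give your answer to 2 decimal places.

0.12

At P = 5, Y = 15356: Q = 98.207.
Holding P constant, ∂Q/∂Y = 11.9/Y = 0.000774941.
η_Y = (∂Q/∂Y)·(Y/Q) = 0.000774941 × (15356/98.207) = 0.12.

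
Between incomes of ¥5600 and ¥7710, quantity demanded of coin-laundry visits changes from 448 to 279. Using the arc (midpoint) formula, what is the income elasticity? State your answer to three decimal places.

-1.466

ΔQ = 279 − 448 = -169; midpoint Q̄ = (448 + 279)/2 = 363.5.
ΔI = 7710 − 5600 = 2110; midpoint Ī = (5600 + 7710)/2 = 6655.
η = (ΔQ/Q̄) ÷ (ΔI/Ī) = (-169/363.5) ÷ (2110/6655) = -1.466.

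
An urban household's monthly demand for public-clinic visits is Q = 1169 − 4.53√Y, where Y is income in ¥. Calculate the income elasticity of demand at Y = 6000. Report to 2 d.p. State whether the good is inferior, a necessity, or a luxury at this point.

At Y = 6000: Q = 818.108.
dQ/dY = -4.53/(2√Y) = -0.029241 at this income.
η = (dQ/dY)·(Y/Q) = -0.029241 × (6000/818.108) = -0.21.
Since η < 0, the good is an inferior good.

-0.21 (inferior good)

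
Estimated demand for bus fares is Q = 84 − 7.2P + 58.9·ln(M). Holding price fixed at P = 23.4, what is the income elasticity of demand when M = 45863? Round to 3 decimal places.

At P = 23.4, M = 45863: Q = 547.718.
Holding P constant, ∂Q/∂M = 58.9/M = 0.00128426.
η_M = (∂Q/∂M)·(M/Q) = 0.00128426 × (45863/547.718) = 0.108.

0.108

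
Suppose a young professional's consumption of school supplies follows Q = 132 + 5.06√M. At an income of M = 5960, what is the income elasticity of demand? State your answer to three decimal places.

At M = 5960: Q = 522.637.
dQ/dM = 5.06/(2√M) = 0.0327716 at this income.
η = (dQ/dM)·(M/Q) = 0.0327716 × (5960/522.637) = 0.374.

0.374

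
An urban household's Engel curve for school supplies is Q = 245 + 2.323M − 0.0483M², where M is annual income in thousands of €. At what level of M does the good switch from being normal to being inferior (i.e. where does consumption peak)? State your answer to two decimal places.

24.05

dQ/dM = 2.323 − 0.0966M.
The good is inferior where dQ/dM < 0. Setting dQ/dM = 0 gives M = 2.323 / 0.0966 = 24.05.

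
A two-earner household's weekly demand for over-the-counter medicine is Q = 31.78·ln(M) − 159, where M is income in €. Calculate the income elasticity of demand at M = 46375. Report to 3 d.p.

0.174

At M = 46375: Q = 182.461.
dQ/dM = 31.78/M = 0.000685283 at this income.
η = (dQ/dM)·(M/Q) = 0.000685283 × (46375/182.461) = 0.174.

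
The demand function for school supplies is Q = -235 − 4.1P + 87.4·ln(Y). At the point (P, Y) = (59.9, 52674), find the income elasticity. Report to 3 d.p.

0.186

At P = 59.9, Y = 52674: Q = 469.612.
Holding P constant, ∂Q/∂Y = 87.4/Y = 0.00165926.
η_Y = (∂Q/∂Y)·(Y/Q) = 0.00165926 × (52674/469.612) = 0.186.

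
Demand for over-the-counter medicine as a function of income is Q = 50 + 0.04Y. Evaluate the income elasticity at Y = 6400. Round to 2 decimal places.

0.84

At Y = 6400: Q = 306.000.
dQ/dY = 0.04.
η = (dQ/dY)·(Y/Q) = 0.04 × (6400/306.000) = 0.84.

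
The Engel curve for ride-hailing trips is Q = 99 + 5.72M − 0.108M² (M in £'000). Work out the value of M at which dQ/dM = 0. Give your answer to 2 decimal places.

dQ/dM = 5.72 − 0.216M.
The good is inferior where dQ/dM < 0. Setting dQ/dM = 0 gives M = 5.72 / 0.216 = 26.48.

26.48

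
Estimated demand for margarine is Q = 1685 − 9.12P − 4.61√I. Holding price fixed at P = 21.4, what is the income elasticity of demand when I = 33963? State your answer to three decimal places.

At P = 21.4, I = 33963: Q = 640.253.
Holding P constant, ∂Q/∂I = -4.61/(2√I) = -0.0125074.
η_I = (∂Q/∂I)·(I/Q) = -0.0125074 × (33963/640.253) = -0.663.

-0.663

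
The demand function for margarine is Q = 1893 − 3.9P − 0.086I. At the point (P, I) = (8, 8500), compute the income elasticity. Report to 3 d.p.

At P = 8, I = 8500: Q = 1130.800.
Holding P constant, ∂Q/∂I = −0.086.
η_I = (∂Q/∂I)·(I/Q) = -0.086 × (8500/1130.800) = -0.646.

-0.646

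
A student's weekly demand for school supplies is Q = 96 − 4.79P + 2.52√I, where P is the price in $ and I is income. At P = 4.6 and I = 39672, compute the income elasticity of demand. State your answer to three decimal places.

0.436

At P = 4.6, I = 39672: Q = 575.895.
Holding P constant, ∂Q/∂I = 2.52/(2√I) = 0.00632599.
η_I = (∂Q/∂I)·(I/Q) = 0.00632599 × (39672/575.895) = 0.436.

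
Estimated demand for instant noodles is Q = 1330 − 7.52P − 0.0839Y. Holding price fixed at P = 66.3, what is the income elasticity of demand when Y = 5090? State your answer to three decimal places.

-1.056

At P = 66.3, Y = 5090: Q = 404.373.
Holding P constant, ∂Q/∂Y = −0.0839.
η_Y = (∂Q/∂Y)·(Y/Q) = -0.0839 × (5090/404.373) = -1.056.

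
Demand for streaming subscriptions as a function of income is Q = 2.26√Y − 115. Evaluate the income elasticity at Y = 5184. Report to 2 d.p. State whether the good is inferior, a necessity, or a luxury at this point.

1.70 (luxury)

At Y = 5184: Q = 47.720.
dQ/dY = 2.26/(2√Y) = 0.0156944 at this income.
η = (dQ/dY)·(Y/Q) = 0.0156944 × (5184/47.720) = 1.70.
Since η > 1, the good is a luxury.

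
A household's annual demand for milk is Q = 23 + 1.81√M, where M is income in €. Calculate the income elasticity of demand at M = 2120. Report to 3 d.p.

At M = 2120: Q = 106.339.
dQ/dM = 1.81/(2√M) = 0.0196553 at this income.
η = (dQ/dM)·(M/Q) = 0.0196553 × (2120/106.339) = 0.392.

0.392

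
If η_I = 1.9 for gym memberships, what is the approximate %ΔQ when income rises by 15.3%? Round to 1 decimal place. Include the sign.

%ΔQ ≈ η × %ΔI = 1.9 × 15.3% = 29.1%.

29.1%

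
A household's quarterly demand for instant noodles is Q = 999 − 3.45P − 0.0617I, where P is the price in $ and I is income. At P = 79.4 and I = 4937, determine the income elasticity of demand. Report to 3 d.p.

At P = 79.4, I = 4937: Q = 420.457.
Holding P constant, ∂Q/∂I = −0.0617.
η_I = (∂Q/∂I)·(I/Q) = -0.0617 × (4937/420.457) = -0.724.

-0.724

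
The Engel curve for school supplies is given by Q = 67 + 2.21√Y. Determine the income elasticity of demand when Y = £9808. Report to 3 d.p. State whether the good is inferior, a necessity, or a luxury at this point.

At Y = 9808: Q = 285.868.
dQ/dY = 2.21/(2√Y) = 0.0111576 at this income.
η = (dQ/dY)·(Y/Q) = 0.0111576 × (9808/285.868) = 0.383.
Since 0 < η < 1, the good is a necessity.

0.383 (necessity)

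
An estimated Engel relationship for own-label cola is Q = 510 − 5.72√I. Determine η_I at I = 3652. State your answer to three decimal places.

At I = 3652: Q = 164.330.
dQ/dI = -5.72/(2√I) = -0.0473261 at this income.
η = (dQ/dI)·(I/Q) = -0.0473261 × (3652/164.330) = -1.052.

-1.052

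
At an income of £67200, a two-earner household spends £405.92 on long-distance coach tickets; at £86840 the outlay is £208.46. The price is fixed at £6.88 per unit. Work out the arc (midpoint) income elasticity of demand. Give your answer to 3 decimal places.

With a constant price, Q₁ = 405.92/6.88 = 59.000 and Q₂ = 208.46/6.88 = 30.299 (equivalently, work directly with expenditure since P cancels).
Midpoint %ΔQ = (208.46 − 405.92)/307.19 = -0.64279; midpoint %ΔI = (86840 − 67200)/77020 = 0.25500.
η = -0.64279 / 0.25500 = -2.521.

-2.521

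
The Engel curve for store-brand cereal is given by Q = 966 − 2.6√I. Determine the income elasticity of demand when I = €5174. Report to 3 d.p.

-0.120

At I = 5174: Q = 778.981.
dQ/dI = -2.6/(2√I) = -0.018073 at this income.
η = (dQ/dI)·(I/Q) = -0.018073 × (5174/778.981) = -0.120.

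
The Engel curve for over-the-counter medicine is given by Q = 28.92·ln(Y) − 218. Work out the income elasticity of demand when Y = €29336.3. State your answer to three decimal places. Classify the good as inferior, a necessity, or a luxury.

At Y = 29336.3: Q = 79.488.
dQ/dY = 28.92/Y = 0.000985809 at this income.
η = (dQ/dY)·(Y/Q) = 0.000985809 × (29336.3/79.488) = 0.364.
Since 0 < η < 1, the good is a necessity.

0.364 (necessity)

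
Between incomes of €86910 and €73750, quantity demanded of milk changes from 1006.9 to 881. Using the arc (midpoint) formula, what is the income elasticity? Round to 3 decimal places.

ΔQ = 881 − 1006.9 = -125.9; midpoint Q̄ = (1006.9 + 881)/2 = 943.95.
ΔI = 73750 − 86910 = -13160; midpoint Ī = (86910 + 73750)/2 = 80330.
η = (ΔQ/Q̄) ÷ (ΔI/Ī) = (-125.9/943.95) ÷ (-13160/80330) = 0.814.

0.814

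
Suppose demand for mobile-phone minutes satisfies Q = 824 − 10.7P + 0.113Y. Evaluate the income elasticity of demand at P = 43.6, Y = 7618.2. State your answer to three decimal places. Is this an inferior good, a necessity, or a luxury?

0.707 (necessity)

At P = 43.6, Y = 7618.2: Q = 1218.337.
Holding P constant, ∂Q/∂Y = 0.113.
η_Y = (∂Q/∂Y)·(Y/Q) = 0.113 × (7618.2/1218.337) = 0.707.
Since 0 < η < 1, this is a necessity.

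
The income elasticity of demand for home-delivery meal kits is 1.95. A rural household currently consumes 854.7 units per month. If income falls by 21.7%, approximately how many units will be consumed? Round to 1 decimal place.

493.0

%ΔQ ≈ η × %ΔI = 1.95 × (-21.7%) = -42.315%.
New Q ≈ 854.7 × (1 − 0.42315) = 493.0.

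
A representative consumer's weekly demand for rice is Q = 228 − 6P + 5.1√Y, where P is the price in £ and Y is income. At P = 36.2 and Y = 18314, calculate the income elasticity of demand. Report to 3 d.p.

0.492

At P = 36.2, Y = 18314: Q = 700.979.
Holding P constant, ∂Q/∂Y = 5.1/(2√Y) = 0.0188429.
η_Y = (∂Q/∂Y)·(Y/Q) = 0.0188429 × (18314/700.979) = 0.492.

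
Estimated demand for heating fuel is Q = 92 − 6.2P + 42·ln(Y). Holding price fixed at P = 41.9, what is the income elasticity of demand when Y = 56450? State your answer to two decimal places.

At P = 41.9, Y = 56450: Q = 291.747.
Holding P constant, ∂Q/∂Y = 42/Y = 0.000744021.
η_Y = (∂Q/∂Y)·(Y/Q) = 0.000744021 × (56450/291.747) = 0.14.

0.14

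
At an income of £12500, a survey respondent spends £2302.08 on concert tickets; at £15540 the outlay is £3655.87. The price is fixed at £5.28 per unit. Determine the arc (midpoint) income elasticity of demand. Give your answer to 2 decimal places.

2.10

With a constant price, Q₁ = 2302.08/5.28 = 436.000 and Q₂ = 3655.87/5.28 = 692.400 (equivalently, work directly with expenditure since P cancels).
Midpoint %ΔQ = (3655.87 − 2302.08)/2978.98 = 0.45445; midpoint %ΔI = (15540 − 12500)/14020 = 0.21683.
η = 0.45445 / 0.21683 = 2.10.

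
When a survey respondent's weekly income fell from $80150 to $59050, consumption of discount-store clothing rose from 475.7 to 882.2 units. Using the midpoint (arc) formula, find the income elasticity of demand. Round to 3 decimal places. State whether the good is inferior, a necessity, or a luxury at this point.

-1.975 (inferior good)

ΔQ = 882.2 − 475.7 = 406.5; midpoint Q̄ = (475.7 + 882.2)/2 = 678.95.
ΔI = 59050 − 80150 = -21100; midpoint Ī = (80150 + 59050)/2 = 69600.
η = (ΔQ/Q̄) ÷ (ΔI/Ī) = (406.5/678.95) ÷ (-21100/69600) = -1.975.
η < 0 ⇒ inferior good.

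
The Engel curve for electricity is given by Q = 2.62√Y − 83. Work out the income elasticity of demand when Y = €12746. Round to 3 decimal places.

0.695

At Y = 12746: Q = 212.793.
dQ/dY = 2.62/(2√Y) = 0.0116034 at this income.
η = (dQ/dY)·(Y/Q) = 0.0116034 × (12746/212.793) = 0.695.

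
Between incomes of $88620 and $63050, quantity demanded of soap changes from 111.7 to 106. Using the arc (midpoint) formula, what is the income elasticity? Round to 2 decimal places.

ΔQ = 106 − 111.7 = -5.7; midpoint Q̄ = (111.7 + 106)/2 = 108.85.
ΔI = 63050 − 88620 = -25570; midpoint Ī = (88620 + 63050)/2 = 75835.
η = (ΔQ/Q̄) ÷ (ΔI/Ī) = (-5.7/108.85) ÷ (-25570/75835) = 0.16.

0.16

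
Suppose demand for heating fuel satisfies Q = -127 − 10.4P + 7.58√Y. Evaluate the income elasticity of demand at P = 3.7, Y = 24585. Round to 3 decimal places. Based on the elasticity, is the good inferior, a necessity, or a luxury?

At P = 3.7, Y = 24585: Q = 1023.034.
Holding P constant, ∂Q/∂Y = 7.58/(2√Y) = 0.0241715.
η_Y = (∂Q/∂Y)·(Y/Q) = 0.0241715 × (24585/1023.034) = 0.581.
Since 0 < η < 1, this is a necessity.

0.581 (necessity)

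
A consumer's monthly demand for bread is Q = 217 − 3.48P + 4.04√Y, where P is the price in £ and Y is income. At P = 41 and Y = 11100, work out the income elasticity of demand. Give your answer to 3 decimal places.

At P = 41, Y = 11100: Q = 499.960.
Holding P constant, ∂Q/∂Y = 4.04/(2√Y) = 0.019173.
η_Y = (∂Q/∂Y)·(Y/Q) = 0.019173 × (11100/499.960) = 0.426.

0.426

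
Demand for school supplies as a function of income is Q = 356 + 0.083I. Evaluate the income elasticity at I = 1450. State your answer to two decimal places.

0.25

At I = 1450: Q = 476.350.
dQ/dI = 0.083.
η = (dQ/dI)·(I/Q) = 0.083 × (1450/476.350) = 0.25.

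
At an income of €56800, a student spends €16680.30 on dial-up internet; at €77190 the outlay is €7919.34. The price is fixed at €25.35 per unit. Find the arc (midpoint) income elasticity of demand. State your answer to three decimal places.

With a constant price, Q₁ = 16680.30/25.35 = 658.000 and Q₂ = 7919.34/25.35 = 312.400 (equivalently, work directly with expenditure since P cancels).
Midpoint %ΔQ = (7919.34 − 16680.30)/12299.82 = -0.71228; midpoint %ΔI = (77190 − 56800)/66995 = 0.30435.
η = -0.71228 / 0.30435 = -2.340.

-2.340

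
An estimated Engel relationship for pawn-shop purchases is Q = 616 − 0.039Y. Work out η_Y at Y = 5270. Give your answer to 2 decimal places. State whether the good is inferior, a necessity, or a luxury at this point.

-0.50 (inferior good)

At Y = 5270: Q = 410.470.
dQ/dY = −0.039.
η = (dQ/dY)·(Y/Q) = -0.039 × (5270/410.470) = -0.50.
Since η < 0, the good is an inferior good.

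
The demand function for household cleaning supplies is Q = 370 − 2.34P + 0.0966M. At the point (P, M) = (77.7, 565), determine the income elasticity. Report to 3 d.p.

At P = 77.7, M = 565: Q = 242.761.
Holding P constant, ∂Q/∂M = 0.0966.
η_M = (∂Q/∂M)·(M/Q) = 0.0966 × (565/242.761) = 0.225.

0.225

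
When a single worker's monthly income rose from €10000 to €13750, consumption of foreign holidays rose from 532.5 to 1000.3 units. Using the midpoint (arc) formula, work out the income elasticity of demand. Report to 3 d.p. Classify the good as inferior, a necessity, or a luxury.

1.933 (luxury)

ΔQ = 1000.3 − 532.5 = 467.8; midpoint Q̄ = (532.5 + 1000.3)/2 = 766.4.
ΔI = 13750 − 10000 = 3750; midpoint Ī = (10000 + 13750)/2 = 11875.
η = (ΔQ/Q̄) ÷ (ΔI/Ī) = (467.8/766.4) ÷ (3750/11875) = 1.933.
η > 1 ⇒ luxury.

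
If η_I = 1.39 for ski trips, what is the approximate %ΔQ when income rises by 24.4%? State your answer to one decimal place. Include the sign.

33.9%

%ΔQ ≈ η × %ΔI = 1.39 × 24.4% = 33.9%.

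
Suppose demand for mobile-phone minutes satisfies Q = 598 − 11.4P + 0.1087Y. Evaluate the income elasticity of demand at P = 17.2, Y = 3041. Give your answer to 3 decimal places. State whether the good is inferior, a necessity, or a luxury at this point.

At P = 17.2, Y = 3041: Q = 732.477.
Holding P constant, ∂Q/∂Y = 0.1087.
η_Y = (∂Q/∂Y)·(Y/Q) = 0.1087 × (3041/732.477) = 0.451.
Since 0 < η < 1, this is a necessity.

0.451 (necessity)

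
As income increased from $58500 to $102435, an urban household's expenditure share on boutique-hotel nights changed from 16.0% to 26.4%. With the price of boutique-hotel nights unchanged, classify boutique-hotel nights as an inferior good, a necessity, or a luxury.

The budget share rises as income rises, so η > 1.

luxury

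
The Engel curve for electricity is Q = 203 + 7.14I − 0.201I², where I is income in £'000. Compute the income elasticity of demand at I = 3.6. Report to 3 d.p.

At I = 3.6: Q = 226.0990.
dQ/dI = 7.14 − 0.402I = 5.69280.
η = (dQ/dI)·(I/Q) = 5.69280 × (3.6/226.0990) = 0.091.

0.091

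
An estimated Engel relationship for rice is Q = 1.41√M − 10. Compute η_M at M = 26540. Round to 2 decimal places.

At M = 26540: Q = 219.705.
dQ/dM = 1.41/(2√M) = 0.00432752 at this income.
η = (dQ/dM)·(M/Q) = 0.00432752 × (26540/219.705) = 0.52.

0.52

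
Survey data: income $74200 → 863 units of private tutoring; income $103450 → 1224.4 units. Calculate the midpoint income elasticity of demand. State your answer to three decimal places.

1.052

ΔQ = 1224.4 − 863 = 361.4; midpoint Q̄ = (863 + 1224.4)/2 = 1043.7.
ΔI = 103450 − 74200 = 29250; midpoint Ī = (74200 + 103450)/2 = 88825.
η = (ΔQ/Q̄) ÷ (ΔI/Ī) = (361.4/1043.7) ÷ (29250/88825) = 1.052.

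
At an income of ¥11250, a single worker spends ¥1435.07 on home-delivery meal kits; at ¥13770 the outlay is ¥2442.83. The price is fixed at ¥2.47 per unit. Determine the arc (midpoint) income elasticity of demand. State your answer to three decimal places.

2.580

With a constant price, Q₁ = 1435.07/2.47 = 581.000 and Q₂ = 2442.83/2.47 = 989.000 (equivalently, work directly with expenditure since P cancels).
Midpoint %ΔQ = (2442.83 − 1435.07)/1938.95 = 0.51975; midpoint %ΔI = (13770 − 11250)/12510 = 0.20144.
η = 0.51975 / 0.20144 = 2.580.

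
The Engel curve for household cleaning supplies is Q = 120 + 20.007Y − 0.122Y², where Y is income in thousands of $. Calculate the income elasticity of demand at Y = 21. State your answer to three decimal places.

0.643

At Y = 21: Q = 486.3450.
dQ/dY = 20.007 − 0.244Y = 14.88300.
η = (dQ/dY)·(Y/Q) = 14.88300 × (21/486.3450) = 0.643.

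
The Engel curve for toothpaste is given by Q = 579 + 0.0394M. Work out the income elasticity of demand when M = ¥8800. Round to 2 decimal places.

0.37

At M = 8800: Q = 925.720.
dQ/dM = 0.0394.
η = (dQ/dM)·(M/Q) = 0.0394 × (8800/925.720) = 0.37.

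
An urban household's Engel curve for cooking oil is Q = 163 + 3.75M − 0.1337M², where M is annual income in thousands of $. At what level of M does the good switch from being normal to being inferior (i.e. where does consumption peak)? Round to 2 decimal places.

dQ/dM = 3.75 − 0.2674M.
The good is inferior where dQ/dM < 0. Setting dQ/dM = 0 gives M = 3.75 / 0.2674 = 14.02.

14.02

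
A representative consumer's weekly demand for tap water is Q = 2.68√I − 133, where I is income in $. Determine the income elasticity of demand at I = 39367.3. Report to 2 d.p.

At I = 39367.3: Q = 398.744.
dQ/dI = 2.68/(2√I) = 0.00675363 at this income.
η = (dQ/dI)·(I/Q) = 0.00675363 × (39367.3/398.744) = 0.67.

0.67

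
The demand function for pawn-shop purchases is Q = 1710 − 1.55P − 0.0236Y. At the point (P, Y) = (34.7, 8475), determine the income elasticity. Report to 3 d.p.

-0.137

At P = 34.7, Y = 8475: Q = 1456.205.
Holding P constant, ∂Q/∂Y = −0.0236.
η_Y = (∂Q/∂Y)·(Y/Q) = -0.0236 × (8475/1456.205) = -0.137.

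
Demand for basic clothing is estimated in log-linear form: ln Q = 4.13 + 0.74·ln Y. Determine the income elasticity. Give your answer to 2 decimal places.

0.74

In a log-linear demand, the coefficient on ln Y is the income elasticity.
So η = 0.74.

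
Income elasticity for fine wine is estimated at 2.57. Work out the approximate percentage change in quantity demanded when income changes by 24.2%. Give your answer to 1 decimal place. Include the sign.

%ΔQ ≈ η × %ΔI = 2.57 × 24.2% = 62.2%.

62.2%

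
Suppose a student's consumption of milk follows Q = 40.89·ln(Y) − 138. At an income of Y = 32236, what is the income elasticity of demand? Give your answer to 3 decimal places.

0.143

At Y = 32236: Q = 286.473.
dQ/dY = 40.89/Y = 0.00126846 at this income.
η = (dQ/dY)·(Y/Q) = 0.00126846 × (32236/286.473) = 0.143.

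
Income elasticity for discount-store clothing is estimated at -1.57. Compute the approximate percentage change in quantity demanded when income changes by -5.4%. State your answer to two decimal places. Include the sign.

%ΔQ ≈ η × %ΔI = -1.57 × (-5.4%) = 8.48%.

8.48%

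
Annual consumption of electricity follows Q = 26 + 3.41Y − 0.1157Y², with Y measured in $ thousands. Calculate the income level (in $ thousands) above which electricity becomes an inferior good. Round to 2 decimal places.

14.74

dQ/dY = 3.41 − 0.2314Y.
The good is inferior where dQ/dY < 0. Setting dQ/dY = 0 gives Y = 3.41 / 0.2314 = 14.74.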